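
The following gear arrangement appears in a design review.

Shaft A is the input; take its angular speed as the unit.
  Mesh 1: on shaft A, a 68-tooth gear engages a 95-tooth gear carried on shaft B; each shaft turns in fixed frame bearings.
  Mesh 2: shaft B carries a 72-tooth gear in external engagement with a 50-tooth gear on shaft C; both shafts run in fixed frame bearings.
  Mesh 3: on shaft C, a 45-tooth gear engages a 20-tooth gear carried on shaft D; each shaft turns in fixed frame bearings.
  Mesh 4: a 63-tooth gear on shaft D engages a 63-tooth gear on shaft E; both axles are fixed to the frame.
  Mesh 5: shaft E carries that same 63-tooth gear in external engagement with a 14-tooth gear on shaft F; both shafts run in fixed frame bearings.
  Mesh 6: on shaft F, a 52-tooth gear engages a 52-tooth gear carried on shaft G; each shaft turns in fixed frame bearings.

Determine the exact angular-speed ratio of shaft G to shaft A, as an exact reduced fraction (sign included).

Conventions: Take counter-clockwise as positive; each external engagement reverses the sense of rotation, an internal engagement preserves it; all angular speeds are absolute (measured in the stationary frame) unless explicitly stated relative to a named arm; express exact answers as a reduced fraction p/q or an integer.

24786/2375

class = fixed-axis compound train [6 meshes; 6 ratios multiply, 6 sense flips]
mesh 1 [68T→95T]: running ratio 68/95, sense −
mesh 2 [72T→50T]: running ratio 2448/2375, sense +
mesh 3 [45T→20T]: running ratio 5508/2375, sense −
mesh 4 [63T→63T]: running ratio 5508/2375, sense +
mesh 5 [63T→14T]: running ratio 24786/2375, sense −
mesh 6 [52T→52T]: running ratio 24786/2375, sense +
ω_out/ω_in = 24786/2375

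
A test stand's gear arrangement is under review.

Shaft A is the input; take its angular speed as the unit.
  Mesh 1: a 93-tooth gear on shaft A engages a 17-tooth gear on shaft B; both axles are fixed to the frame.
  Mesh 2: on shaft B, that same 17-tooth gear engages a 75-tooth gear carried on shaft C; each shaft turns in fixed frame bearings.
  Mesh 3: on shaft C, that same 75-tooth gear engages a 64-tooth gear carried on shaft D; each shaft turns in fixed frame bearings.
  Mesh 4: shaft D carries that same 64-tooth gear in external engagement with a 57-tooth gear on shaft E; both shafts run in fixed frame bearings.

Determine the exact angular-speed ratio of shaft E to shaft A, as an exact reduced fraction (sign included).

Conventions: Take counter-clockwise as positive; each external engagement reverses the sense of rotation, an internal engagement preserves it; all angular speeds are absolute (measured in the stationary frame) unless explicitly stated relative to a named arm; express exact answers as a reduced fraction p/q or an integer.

31/19

class = fixed-axis compound train [4 meshes; 4 ratios multiply, 4 sense flips]
mesh 1 [93T→17T]: running ratio 93/17, sense −
mesh 2 [17T→75T]: running ratio 31/25, sense +
mesh 3 [75T→64T]: running ratio 93/64, sense −
mesh 4 [64T→57T]: running ratio 31/19, sense +
ω_out/ω_in = 31/19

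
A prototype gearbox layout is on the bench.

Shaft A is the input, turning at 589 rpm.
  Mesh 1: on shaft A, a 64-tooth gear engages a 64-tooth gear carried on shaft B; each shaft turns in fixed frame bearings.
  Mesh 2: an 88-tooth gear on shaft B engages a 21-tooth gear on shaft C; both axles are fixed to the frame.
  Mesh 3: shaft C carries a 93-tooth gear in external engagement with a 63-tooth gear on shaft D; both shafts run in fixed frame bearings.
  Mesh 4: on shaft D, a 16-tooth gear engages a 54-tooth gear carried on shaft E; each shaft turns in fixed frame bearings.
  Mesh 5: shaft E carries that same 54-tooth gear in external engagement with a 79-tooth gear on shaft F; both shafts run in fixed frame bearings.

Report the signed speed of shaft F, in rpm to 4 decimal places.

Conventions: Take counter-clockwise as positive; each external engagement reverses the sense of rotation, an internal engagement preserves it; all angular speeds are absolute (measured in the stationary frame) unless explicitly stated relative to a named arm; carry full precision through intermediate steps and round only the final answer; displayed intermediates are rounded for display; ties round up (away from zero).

-737.9280 rpm

topology: fixed-axis compound train — 5 meshes, A→F
mesh 1 [64T→64T]: ω = 589.0000×64/64 = 589.0000 rpm, sense flips to −
mesh 2 [88T→21T]: ω = 589.0000×88/21 = 2468.1905 rpm, sense flips to +
mesh 3 [93T→63T]: ω = 2468.1905×93/63 = 3643.5193 rpm, sense flips to −
mesh 4 [16T→54T]: ω = 3643.5193×16/54 = 1079.5613 rpm, sense flips to +
mesh 5 [54T→79T]: ω = 1079.5613×54/79 = 737.9280 rpm, sense flips to −
signed output speed = -737.9280 rpm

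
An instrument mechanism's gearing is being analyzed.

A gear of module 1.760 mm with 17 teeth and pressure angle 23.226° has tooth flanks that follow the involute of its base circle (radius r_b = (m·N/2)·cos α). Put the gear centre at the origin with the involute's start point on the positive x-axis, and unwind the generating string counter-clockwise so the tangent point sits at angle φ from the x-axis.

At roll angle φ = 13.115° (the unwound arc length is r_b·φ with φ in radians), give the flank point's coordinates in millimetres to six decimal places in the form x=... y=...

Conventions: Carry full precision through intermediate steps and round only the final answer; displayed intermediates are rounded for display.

recognized (one wheel, involute flank): single-mesh tooth geometry, m = 1.760, N = 17
pitch radius r_p = m·N/2 = 1.760·17/2 = 14.960000
base radius r_b = r_p·cos α = 14.960000·cos 23.226° = 13.747589
roll angle φ = 13.115° = 0.22889993 rad
x = r_b·(cos φ + φ·sin φ) = 14.103039
y = r_b·(sin φ − φ·cos φ) = 0.054672

x=14.103039 y=0.054672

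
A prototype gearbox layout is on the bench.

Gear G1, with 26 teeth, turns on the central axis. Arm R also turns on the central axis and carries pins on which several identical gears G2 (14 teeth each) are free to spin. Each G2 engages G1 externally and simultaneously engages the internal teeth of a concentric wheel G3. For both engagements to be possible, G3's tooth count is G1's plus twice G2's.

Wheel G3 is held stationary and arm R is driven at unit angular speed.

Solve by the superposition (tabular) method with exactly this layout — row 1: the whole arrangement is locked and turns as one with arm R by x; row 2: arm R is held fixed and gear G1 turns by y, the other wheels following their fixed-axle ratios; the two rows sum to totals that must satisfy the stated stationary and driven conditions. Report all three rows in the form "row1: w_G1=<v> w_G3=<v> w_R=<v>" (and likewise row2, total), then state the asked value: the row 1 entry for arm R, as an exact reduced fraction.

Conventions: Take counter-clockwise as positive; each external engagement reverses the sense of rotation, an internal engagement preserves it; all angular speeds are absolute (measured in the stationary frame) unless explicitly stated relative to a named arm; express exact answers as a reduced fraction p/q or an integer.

planetary set (26T centre, 14T on arm, 54T internal) — Willis relation
superposition row 1 [locked train]: every member turns x
row 2: sun turns y, ring = −(26/54)·y, arm 0
boundary: total ω_ring = x − (26/54)·y = 0 and total ω_arm = x = 1  ⇒  y = 27/13, x = 1
row 2 ring = −(26/54)·27/13 = -1
totals (row 1 + row 2): sun 1 + 27/13 = 40/13, ring 1 + (-1) = 0, arm 1 + 0 = 1
asked cell (row1, arm) = 1

row1: w_G1=1 w_G3=1 w_R=1
row2: w_G1=27/13 w_G3=-1 w_R=0
total: w_G1=40/13 w_G3=0 w_R=1
asked value: 1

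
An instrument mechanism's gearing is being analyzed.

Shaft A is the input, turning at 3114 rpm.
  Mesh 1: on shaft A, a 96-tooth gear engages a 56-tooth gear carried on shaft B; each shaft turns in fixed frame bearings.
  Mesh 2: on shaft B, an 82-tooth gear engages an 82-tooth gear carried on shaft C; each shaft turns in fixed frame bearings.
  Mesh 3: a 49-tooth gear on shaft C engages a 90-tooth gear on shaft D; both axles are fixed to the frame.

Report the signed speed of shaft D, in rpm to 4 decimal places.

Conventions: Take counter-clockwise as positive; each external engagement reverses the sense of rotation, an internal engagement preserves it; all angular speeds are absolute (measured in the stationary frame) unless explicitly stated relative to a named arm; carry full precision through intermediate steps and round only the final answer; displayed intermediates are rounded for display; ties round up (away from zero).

topology: fixed-axis compound train — 3 meshes, A→D
mesh 1 [96T→56T]: ω = 3114.0000×96/56 = 5338.2857 rpm, sense flips to −
mesh 2 [82T→82T]: ω = 5338.2857×82/82 = 5338.2857 rpm, sense flips to +
mesh 3 [49T→90T]: ω = 5338.2857×49/90 = 2906.4000 rpm, sense flips to −
signed output speed = -2906.4000 rpm

-2906.4000 rpm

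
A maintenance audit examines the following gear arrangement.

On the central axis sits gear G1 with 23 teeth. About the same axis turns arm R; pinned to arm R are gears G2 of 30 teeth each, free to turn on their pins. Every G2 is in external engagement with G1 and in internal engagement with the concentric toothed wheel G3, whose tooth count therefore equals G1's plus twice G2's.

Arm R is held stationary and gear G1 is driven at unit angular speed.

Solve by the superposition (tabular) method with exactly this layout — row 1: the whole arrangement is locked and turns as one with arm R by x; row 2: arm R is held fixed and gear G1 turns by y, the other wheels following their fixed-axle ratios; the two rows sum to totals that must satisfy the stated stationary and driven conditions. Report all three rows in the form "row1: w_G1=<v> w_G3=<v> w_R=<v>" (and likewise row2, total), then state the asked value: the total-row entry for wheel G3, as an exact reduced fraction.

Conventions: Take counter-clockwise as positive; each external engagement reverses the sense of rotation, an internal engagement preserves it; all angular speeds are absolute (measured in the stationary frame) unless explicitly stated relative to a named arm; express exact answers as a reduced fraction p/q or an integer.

row1: w_G1=0 w_G3=0 w_R=0
row2: w_G1=1 w_G3=-23/83 w_R=0
total: w_G1=1 w_G3=-23/83 w_R=0
asked value: -23/83

topology: planetary set — G1 23T / G2 30T / G3 83T, arm = carrier (Willis)
row 1 (train locked, turned with arm): all members turn x
row 2: sun turns y, ring = −(23/83)·y, arm 0
boundary: total ω_arm = x = 0 and total ω_sun = x + y = 1  ⇒  y = 1, x = 0
row 2 ring = −(23/83)·1 = -23/83
totals (row 1 + row 2): sun 0 + 1 = 1, ring 0 + (-23/83) = -23/83, arm 0 + 0 = 0
asked cell (total, ring) = -23/83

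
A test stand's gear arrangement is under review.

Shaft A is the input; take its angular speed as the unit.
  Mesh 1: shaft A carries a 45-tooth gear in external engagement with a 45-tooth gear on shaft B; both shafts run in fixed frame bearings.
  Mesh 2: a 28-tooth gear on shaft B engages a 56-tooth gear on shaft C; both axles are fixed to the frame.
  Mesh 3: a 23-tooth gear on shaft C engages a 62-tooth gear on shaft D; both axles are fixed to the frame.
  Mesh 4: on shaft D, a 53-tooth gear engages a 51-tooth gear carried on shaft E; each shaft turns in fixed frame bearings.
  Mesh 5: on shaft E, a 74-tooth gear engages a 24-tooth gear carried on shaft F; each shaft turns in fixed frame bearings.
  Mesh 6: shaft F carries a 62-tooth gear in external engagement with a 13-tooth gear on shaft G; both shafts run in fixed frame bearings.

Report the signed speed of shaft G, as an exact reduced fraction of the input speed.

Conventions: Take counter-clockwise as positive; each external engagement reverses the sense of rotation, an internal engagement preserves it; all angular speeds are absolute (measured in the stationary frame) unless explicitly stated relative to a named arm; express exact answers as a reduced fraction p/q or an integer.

6-mesh fixed-axis compound train (all bearings frame-fixed)
mesh 1 [45T→45T]: |ω|/ω_in = 1×45/45 = 1, sense flips to −
mesh 2 [28T→56T]: |ω|/ω_in = 1×28/56 = 1/2, sense flips to +
mesh 3 [23T→62T]: |ω|/ω_in = (1/2)×23/62 = 23/124, sense flips to −
mesh 4 [53T→51T]: |ω|/ω_in = (23/124)×53/51 = 1219/6324, sense flips to +
mesh 5 [74T→24T]: |ω|/ω_in = (1219/6324)×74/24 = 45103/75888, sense flips to −
mesh 6 [62T→13T]: |ω|/ω_in = (45103/75888)×62/13 = 45103/15912, sense flips to +
signed output speed (× input speed) = 45103/15912

45103/15912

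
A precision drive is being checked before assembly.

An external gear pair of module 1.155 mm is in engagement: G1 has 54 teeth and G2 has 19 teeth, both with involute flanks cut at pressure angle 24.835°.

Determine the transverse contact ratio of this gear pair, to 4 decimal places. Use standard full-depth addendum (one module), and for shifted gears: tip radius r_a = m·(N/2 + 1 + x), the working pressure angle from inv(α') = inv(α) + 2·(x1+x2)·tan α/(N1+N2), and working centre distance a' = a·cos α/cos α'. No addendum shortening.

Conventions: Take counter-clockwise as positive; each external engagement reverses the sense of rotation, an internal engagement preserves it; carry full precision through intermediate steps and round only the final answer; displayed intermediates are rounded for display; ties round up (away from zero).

1.4777

recognized (one external pair, fixed centres): single-mesh tooth geometry, m = 1.155, N1 = 54, N2 = 19
base radii: r_b1 = 28.301045, r_b2 = 9.957775
tip radii: r_a1 = 32.340000, r_a2 = 12.127500
no profile shift: α' = α, a' = a
action lengths: √(r_a1²−r_b1²) = 15.650126, √(r_a2²−r_b2²) = 6.922353
base pitch p_b = π·m·cos α = 3.292976
CR = (15.650126 + 6.922353 − 42.157500·sin 24.83500°)/3.292976 = 1.477707
contact ratio ≈ 1.4777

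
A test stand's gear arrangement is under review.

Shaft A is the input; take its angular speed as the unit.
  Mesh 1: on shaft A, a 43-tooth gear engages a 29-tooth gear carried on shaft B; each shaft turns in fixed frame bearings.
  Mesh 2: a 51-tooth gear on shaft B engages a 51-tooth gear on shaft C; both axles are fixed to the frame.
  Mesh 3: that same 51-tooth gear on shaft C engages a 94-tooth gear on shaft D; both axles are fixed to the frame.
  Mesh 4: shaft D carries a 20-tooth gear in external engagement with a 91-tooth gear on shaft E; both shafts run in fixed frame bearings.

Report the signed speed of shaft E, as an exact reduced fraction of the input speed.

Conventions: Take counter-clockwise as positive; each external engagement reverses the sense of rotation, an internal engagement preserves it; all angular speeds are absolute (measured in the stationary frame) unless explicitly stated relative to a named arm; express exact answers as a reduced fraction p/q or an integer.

4-mesh fixed-axis compound train (all bearings frame-fixed)
mesh 1 [43T→29T]: |ω|/ω_in = 1×43/29 = 43/29, sense flips to −
mesh 2 [51T→51T]: |ω|/ω_in = (43/29)×51/51 = 43/29, sense flips to +
mesh 3 [51T→94T]: |ω|/ω_in = (43/29)×51/94 = 2193/2726, sense flips to −
mesh 4 [20T→91T]: |ω|/ω_in = (2193/2726)×20/91 = 21930/124033, sense flips to +
signed output speed (× input speed) = 21930/124033

21930/124033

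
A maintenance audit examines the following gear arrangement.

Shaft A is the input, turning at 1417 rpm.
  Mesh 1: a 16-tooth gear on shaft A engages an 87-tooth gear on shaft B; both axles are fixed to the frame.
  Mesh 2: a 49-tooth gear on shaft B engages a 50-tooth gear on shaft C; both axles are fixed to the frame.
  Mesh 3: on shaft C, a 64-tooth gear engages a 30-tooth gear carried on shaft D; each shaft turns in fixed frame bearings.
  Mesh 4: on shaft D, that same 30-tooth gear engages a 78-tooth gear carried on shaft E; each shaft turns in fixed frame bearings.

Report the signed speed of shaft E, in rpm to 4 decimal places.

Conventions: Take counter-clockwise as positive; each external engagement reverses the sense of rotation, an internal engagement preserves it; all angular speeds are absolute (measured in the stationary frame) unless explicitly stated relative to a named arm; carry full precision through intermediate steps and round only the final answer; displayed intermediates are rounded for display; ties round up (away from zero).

topology: fixed-axis compound train — 4 meshes, A→E
mesh 1 [16T→87T]: ω = 1417.0000×16/87 = 260.5977 rpm, sense flips to −
mesh 2 [49T→50T]: ω = 260.5977×49/50 = 255.3857 rpm, sense flips to +
mesh 3 [64T→30T]: ω = 255.3857×64/30 = 544.8229 rpm, sense flips to −
mesh 4 [30T→78T]: ω = 544.8229×30/78 = 209.5473 rpm, sense flips to +
signed output speed = +209.5473 rpm

+209.5473 rpm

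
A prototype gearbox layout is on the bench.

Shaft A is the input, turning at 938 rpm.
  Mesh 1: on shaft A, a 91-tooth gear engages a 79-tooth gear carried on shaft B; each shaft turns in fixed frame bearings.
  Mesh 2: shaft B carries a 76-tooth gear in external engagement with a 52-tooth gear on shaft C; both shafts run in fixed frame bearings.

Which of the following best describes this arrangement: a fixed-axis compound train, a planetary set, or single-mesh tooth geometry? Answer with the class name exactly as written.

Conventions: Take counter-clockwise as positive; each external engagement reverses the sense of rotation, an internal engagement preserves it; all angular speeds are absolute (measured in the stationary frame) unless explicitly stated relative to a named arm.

recognized (3 fixed axles, 2 meshes): fixed-axis compound train
classification: fixed-axis compound train

fixed-axis compound train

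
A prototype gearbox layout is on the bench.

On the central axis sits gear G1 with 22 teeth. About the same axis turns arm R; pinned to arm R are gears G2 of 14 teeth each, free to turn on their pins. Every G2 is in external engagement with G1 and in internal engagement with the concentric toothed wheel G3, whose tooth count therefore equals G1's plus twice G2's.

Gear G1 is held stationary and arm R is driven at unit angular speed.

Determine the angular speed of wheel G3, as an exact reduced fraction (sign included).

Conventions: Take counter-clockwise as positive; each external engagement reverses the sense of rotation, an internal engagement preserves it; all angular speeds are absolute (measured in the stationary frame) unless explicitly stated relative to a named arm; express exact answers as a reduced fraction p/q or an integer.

planetary set (22T centre, 14T on arm, 50T internal) — Willis relation
ring teeth: 22 + 2·14 = 50
22(ω_sun−ω_arm) = −50(ω_ring−ω_arm),  ω_sun = 0, ω_arm = 1
ω_ring = 1 − (22/50)(0−1) = 36/25
exact speed ratio = 36/25

36/25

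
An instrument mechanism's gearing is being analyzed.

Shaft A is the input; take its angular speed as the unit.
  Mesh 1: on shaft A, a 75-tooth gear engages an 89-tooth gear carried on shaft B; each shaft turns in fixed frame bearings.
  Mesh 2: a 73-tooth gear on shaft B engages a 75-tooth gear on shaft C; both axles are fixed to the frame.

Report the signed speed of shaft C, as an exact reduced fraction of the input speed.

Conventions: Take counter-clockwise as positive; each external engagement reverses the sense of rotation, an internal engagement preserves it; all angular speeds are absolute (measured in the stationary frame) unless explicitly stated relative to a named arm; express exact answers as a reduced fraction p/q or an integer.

2-mesh fixed-axis compound train (all bearings frame-fixed)
mesh 1 [75T→89T]: |ω|/ω_in = 1×75/89 = 75/89, sense flips to −
mesh 2 [73T→75T]: |ω|/ω_in = (75/89)×73/75 = 73/89, sense flips to +
signed output speed (× input speed) = 73/89

73/89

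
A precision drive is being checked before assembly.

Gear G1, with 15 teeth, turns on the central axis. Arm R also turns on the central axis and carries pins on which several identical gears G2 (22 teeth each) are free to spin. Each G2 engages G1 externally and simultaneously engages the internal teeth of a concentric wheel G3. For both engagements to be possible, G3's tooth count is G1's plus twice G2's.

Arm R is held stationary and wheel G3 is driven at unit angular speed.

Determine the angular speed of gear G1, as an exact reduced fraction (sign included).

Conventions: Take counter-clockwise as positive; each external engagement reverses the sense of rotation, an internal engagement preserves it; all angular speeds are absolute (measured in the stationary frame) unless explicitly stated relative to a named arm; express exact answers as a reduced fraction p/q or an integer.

-59/15

class = planetary set [G3 = 15+2·22 = 59; Willis about the carrier]
ring teeth: 15 + 2·22 = 59
15(ω_sun−ω_arm) = −59(ω_ring−ω_arm),  ω_arm = 0, ω_ring = 1
ω_sun = 0 − (59/15)(1−0) = -59/15
exact speed ratio = -59/15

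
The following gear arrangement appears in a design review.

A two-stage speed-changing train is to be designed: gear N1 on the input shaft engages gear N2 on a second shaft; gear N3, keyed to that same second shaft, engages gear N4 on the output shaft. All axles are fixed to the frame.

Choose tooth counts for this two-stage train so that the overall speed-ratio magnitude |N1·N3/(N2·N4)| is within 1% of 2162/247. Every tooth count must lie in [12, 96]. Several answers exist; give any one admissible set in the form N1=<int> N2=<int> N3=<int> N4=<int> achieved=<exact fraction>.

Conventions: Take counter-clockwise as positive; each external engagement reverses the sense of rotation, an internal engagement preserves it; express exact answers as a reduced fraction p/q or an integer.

N1=23 N2=13 N3=94 N4=19 achieved=2162/247

2-stage fixed-axis compound train for ratio 2162/247
target = 2162/247 in lowest terms: an exact hit needs N1·N3 = k·2162 and N2·N4 = k·247 for one integer k, every count in [12, 96]; additionally prefer no 1:1 stage (N1 ≠ N2, N3 ≠ N4)
k = 1: N1·N3 = 2162 = 23·94, N2·N4 = 247 = 13·19
achieved = 23·94/(13·19) = 2162/247; |achieved − target| = 0 ≤ 1081/12350 ✓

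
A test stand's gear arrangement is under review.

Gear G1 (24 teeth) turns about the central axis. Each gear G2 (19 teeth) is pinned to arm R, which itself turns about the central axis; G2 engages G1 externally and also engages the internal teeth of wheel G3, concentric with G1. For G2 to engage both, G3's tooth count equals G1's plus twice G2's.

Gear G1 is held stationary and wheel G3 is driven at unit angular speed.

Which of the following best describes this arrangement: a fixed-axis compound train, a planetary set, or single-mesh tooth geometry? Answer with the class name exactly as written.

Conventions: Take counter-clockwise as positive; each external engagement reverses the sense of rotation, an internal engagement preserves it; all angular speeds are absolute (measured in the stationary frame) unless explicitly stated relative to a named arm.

planetary set (24T centre, 19T on arm, 62T internal) — Willis relation
classification: planetary set

planetary set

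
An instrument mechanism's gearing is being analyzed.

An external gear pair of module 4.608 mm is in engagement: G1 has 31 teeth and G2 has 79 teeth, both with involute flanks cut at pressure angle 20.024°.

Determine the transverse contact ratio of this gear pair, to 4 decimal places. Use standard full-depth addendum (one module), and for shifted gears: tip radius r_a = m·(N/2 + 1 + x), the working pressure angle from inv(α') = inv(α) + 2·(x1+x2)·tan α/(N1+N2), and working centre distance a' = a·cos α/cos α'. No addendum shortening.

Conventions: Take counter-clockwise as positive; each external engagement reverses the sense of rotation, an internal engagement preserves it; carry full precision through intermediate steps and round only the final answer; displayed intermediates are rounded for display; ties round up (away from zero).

1.7412

class = single-mesh tooth geometry [involute pair 31T × 79T, m = 4.608]
base radii: r_b1 = 67.106367, r_b2 = 171.013001
tip radii: r_a1 = 76.032000, r_a2 = 186.624000
no profile shift: α' = α, a' = a
action lengths: √(r_a1²−r_b1²) = 35.743538, √(r_a2²−r_b2²) = 74.719951
base pitch p_b = π·m·cos α = 13.601346
CR = (35.743538 + 74.719951 − 253.440000·sin 20.02400°)/13.601346 = 1.741162
contact ratio ≈ 1.7412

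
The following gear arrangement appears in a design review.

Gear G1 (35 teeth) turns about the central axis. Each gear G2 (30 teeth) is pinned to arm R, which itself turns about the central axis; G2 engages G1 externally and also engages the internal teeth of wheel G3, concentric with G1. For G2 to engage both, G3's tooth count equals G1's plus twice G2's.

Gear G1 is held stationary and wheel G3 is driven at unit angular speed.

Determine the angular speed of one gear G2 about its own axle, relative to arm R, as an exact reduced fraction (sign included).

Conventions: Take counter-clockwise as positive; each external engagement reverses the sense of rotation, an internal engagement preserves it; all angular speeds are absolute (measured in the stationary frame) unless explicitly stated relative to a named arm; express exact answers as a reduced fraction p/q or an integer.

133/156

class = planetary set [G3 = 35+2·30 = 95; Willis about the carrier]
ring teeth: 35 + 2·30 = 95
35(ω_sun−ω_arm) = −95(ω_ring−ω_arm),  ω_sun = 0, ω_ring = 1
35(0−ω_arm) = −95(1−ω_arm)  ⇒  130·ω_arm = 95  ⇒  ω_arm = 19/26
sun–planet mesh: 35·(0−19/26) = −30·(ω_p−ω_arm)  ⇒  ω_p−ω_arm = 133/156
exact speed ratio = 133/156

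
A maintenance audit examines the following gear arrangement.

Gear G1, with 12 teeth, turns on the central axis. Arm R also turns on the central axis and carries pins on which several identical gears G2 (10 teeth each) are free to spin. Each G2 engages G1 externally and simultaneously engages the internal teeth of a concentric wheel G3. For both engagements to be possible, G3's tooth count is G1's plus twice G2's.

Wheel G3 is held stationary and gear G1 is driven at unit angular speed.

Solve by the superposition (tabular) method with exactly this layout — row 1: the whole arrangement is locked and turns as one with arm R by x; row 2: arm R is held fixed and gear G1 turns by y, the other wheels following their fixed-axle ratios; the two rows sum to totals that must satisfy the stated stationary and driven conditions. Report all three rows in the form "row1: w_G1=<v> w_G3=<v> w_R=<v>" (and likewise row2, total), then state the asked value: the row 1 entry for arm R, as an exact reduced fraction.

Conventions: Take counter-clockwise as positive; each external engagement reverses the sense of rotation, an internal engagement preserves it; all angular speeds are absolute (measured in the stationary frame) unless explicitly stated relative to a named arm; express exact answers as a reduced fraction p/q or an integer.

planetary set (12T centre, 10T on arm, 32T internal) — Willis relation
superposition row 1 [locked train]: every member turns x
row 2 (arm held, sun turns y): ω_ring = −(12/32)·y, ω_arm = 0
boundary: total ω_ring = x − (12/32)·y = 0 and total ω_sun = x + y = 1  ⇒  y = 8/11, x = 3/11
row 2 ring = −(12/32)·8/11 = -3/11
totals (row 1 + row 2): sun 3/11 + 8/11 = 1, ring 3/11 + (-3/11) = 0, arm 3/11 + 0 = 3/11
asked cell (row1, arm) = 3/11

row1: w_G1=3/11 w_G3=3/11 w_R=3/11
row2: w_G1=8/11 w_G3=-3/11 w_R=0
total: w_G1=1 w_G3=0 w_R=3/11
asked value: 3/11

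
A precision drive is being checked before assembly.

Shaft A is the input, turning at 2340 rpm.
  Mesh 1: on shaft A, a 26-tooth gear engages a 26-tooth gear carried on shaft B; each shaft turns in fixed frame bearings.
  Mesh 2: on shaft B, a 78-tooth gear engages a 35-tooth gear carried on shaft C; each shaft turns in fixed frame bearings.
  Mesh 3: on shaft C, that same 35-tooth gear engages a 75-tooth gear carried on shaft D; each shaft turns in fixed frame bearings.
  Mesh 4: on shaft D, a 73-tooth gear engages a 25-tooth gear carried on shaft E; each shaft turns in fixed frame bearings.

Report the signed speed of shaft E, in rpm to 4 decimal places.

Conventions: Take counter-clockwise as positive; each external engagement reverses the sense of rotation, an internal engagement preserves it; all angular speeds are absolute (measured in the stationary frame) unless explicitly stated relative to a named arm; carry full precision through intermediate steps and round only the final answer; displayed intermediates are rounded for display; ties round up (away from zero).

+7106.1120 rpm

class = fixed-axis compound train [4 meshes; 4 ratios multiply, 4 sense flips]
mesh 1 [26T→26T]: ω = 2340.0000×26/26 = 2340.0000 rpm, sense flips to −
mesh 2 [78T→35T]: ω = 2340.0000×78/35 = 5214.8571 rpm, sense flips to +
mesh 3 [35T→75T]: ω = 5214.8571×35/75 = 2433.6000 rpm, sense flips to −
mesh 4 [73T→25T]: ω = 2433.6000×73/25 = 7106.1120 rpm, sense flips to +
signed output speed = +7106.1120 rpm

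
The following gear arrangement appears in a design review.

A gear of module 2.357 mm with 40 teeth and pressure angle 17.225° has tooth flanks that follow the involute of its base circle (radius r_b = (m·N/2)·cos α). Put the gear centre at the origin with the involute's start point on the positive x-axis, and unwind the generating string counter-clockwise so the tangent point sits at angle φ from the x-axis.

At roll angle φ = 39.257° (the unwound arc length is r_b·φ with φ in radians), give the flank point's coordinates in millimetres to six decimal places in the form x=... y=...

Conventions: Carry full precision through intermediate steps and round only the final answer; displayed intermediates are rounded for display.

x=54.386001 y=4.604647

recognized (one wheel, involute flank): single-mesh tooth geometry, m = 2.357, N = 40
pitch radius r_p = m·N/2 = 2.357·40/2 = 47.140000
base radius r_b = r_p·cos α = 47.140000·cos 17.225° = 45.025735
roll angle φ = 39.257° = 0.68516390 rad
x = r_b·(cos φ + φ·sin φ) = 54.386001
y = r_b·(sin φ − φ·cos φ) = 4.604647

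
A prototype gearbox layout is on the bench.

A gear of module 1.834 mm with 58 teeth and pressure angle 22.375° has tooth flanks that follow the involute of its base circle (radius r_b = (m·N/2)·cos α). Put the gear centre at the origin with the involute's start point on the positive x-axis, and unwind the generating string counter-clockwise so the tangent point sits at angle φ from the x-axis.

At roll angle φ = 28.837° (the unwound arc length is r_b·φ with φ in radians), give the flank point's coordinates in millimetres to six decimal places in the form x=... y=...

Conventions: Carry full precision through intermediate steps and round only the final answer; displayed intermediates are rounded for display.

x=55.021932 y=2.037622

recognized (one wheel, involute flank): single-mesh tooth geometry, m = 1.834, N = 58
pitch radius r_p = m·N/2 = 1.834·58/2 = 53.186000
base radius r_b = r_p·cos α = 53.186000·cos 22.375° = 49.181744
roll angle φ = 28.837° = 0.50330060 rad
x = r_b·(cos φ + φ·sin φ) = 55.021932
y = r_b·(sin φ − φ·cos φ) = 2.037622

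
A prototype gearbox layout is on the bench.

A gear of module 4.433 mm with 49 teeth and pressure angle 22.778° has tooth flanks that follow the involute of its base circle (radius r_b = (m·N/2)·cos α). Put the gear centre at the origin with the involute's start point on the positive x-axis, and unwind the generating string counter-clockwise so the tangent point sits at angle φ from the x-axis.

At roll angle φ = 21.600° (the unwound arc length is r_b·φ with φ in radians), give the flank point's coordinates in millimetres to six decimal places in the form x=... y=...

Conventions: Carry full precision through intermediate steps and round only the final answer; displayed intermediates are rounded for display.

class = single-mesh tooth geometry [base-circle involute, m = 4.433, 49T]
pitch radius r_p = m·N/2 = 4.433·49/2 = 108.608500
base radius r_b = r_p·cos α = 108.608500·cos 22.778° = 100.138327
roll angle φ = 21.600° = 0.37699112 rad
x = r_b·(cos φ + φ·sin φ) = 107.003428
y = r_b·(sin φ − φ·cos φ) = 1.763143

x=107.003428 y=1.763143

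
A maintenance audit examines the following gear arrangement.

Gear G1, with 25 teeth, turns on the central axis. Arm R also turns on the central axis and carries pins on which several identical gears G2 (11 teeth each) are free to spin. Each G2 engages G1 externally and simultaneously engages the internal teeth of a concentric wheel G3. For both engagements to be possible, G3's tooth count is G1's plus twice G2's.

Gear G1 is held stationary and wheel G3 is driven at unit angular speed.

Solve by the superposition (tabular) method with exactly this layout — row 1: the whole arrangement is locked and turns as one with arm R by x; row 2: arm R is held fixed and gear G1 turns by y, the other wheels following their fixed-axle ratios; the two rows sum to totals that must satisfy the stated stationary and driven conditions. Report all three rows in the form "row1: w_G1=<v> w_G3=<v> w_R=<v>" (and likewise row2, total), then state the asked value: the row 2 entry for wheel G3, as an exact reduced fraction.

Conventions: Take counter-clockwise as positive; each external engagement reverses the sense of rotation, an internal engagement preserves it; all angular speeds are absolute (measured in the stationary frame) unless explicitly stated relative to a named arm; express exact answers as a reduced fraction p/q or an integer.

topology: planetary set — G1 25T / G2 11T / G3 47T, arm = carrier (Willis)
row 1: whole set turns with the arm by x
row 2: sun turns y, ring = −(25/47)·y, arm 0
boundary: total ω_sun = x + y = 0 and total ω_ring = x − (25/47)·y = 1  ⇒  y = -47/72, x = 47/72
row 2 ring = −(25/47)·(-47/72) = 25/72
totals (row 1 + row 2): sun 47/72 + (-47/72) = 0, ring 47/72 + 25/72 = 1, arm 47/72 + 0 = 47/72
asked cell (row2, ring) = 25/72

row1: w_G1=47/72 w_G3=47/72 w_R=47/72
row2: w_G1=-47/72 w_G3=25/72 w_R=0
total: w_G1=0 w_G3=1 w_R=47/72
asked value: 25/72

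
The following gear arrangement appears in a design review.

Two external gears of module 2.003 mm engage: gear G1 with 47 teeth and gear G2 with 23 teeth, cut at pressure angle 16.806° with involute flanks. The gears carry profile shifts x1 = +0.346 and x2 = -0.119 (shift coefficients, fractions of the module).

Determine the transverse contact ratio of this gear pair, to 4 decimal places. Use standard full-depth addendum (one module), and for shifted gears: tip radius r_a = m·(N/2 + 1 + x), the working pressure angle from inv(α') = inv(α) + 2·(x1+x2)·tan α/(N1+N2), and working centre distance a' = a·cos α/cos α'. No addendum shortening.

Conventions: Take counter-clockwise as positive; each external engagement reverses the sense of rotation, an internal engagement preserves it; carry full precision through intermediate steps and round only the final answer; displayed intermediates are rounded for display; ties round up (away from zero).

class = single-mesh tooth geometry [involute pair 47T × 23T, m = 2.003]
base radii: r_b1 = 45.060082, r_b2 = 22.050679
tip radii: r_a1 = 49.766538, r_a2 = 24.799143
inv(α') = inv(16.806°) + 2·(+0.346-0.119)·tan α/(47+23) = 0.01067093  ⇒  α' = 17.95129°
a' = a·cos α / cos α' = 70.1050·cos 16.806°/cos 17.95129° = 70.544967
action lengths: √(r_a1²−r_b1²) = 21.125749, √(r_a2²−r_b2²) = 11.347470
base pitch p_b = π·m·cos α = 6.023848
CR = (21.125749 + 11.347470 − 70.544967·sin 17.95129°)/6.023848 = 1.781366
contact ratio ≈ 1.7814

1.7814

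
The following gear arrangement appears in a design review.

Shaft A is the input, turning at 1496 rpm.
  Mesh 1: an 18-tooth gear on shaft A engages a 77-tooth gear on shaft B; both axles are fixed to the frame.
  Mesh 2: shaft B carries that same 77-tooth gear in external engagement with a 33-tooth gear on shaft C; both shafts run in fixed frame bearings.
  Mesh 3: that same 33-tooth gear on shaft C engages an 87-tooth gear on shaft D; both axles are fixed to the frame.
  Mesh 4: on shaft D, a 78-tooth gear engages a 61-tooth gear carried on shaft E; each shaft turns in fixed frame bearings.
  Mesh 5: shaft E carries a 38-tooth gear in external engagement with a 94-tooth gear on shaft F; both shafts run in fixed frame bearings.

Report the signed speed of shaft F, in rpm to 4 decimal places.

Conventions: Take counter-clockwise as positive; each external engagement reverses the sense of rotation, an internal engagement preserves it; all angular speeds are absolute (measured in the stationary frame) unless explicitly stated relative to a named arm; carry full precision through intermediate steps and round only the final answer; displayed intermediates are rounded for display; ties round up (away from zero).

topology: fixed-axis compound train — 5 meshes, A→F
mesh 1 [18T→77T]: ω = 1496.0000×18/77 = 349.7143 rpm, sense flips to −
mesh 2 [77T→33T]: ω = 349.7143×77/33 = 816.0000 rpm, sense flips to +
mesh 3 [33T→87T]: ω = 816.0000×33/87 = 309.5172 rpm, sense flips to −
mesh 4 [78T→61T]: ω = 309.5172×78/61 = 395.7761 rpm, sense flips to +
mesh 5 [38T→94T]: ω = 395.7761×38/94 = 159.9946 rpm, sense flips to −
signed output speed = -159.9946 rpm

-159.9946 rpm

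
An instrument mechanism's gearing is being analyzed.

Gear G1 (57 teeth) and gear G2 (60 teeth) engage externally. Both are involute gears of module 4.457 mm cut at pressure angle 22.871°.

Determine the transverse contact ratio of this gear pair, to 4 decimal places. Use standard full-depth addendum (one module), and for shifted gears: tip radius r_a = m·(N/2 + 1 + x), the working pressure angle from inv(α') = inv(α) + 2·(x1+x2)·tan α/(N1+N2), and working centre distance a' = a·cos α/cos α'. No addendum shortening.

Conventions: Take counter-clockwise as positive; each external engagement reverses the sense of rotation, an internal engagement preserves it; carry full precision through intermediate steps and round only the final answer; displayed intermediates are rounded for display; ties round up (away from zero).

class = single-mesh tooth geometry [involute pair 57T × 60T, m = 4.457]
base radii: r_b1 = 117.038118, r_b2 = 123.198019
tip radii: r_a1 = 131.481500, r_a2 = 138.167000
no profile shift: α' = α, a' = a
action lengths: √(r_a1²−r_b1²) = 59.912133, √(r_a2²−r_b2²) = 62.548924
base pitch p_b = π·m·cos α = 12.901266
CR = (59.912133 + 62.548924 − 260.734500·sin 22.87100°)/12.901266 = 1.637405
contact ratio ≈ 1.6374

1.6374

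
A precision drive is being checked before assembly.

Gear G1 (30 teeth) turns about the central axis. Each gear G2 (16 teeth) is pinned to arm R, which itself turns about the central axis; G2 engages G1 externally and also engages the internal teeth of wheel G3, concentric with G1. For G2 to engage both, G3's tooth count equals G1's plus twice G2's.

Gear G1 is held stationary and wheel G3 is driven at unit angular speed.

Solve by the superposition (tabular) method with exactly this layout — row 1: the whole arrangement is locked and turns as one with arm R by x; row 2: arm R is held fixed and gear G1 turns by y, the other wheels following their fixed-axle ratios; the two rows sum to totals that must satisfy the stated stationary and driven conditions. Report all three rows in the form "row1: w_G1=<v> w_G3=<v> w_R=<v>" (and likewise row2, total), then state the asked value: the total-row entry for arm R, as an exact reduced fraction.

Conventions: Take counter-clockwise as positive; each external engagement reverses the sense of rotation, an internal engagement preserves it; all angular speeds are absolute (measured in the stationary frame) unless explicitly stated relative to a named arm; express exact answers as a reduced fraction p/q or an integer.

row1: w_G1=31/46 w_G3=31/46 w_R=31/46
row2: w_G1=-31/46 w_G3=15/46 w_R=0
total: w_G1=0 w_G3=1 w_R=31/46
asked value: 31/46

class = planetary set [G3 = 30+2·16 = 62; Willis about the carrier]
row 1: whole set turns with the arm by x
row 2: sun turns y, ring = −(30/62)·y, arm 0
boundary: total ω_sun = x + y = 0 and total ω_ring = x − (30/62)·y = 1  ⇒  y = -31/46, x = 31/46
row 2 ring = −(30/62)·(-31/46) = 15/46
totals (row 1 + row 2): sun 31/46 + (-31/46) = 0, ring 31/46 + 15/46 = 1, arm 31/46 + 0 = 31/46
asked cell (total, arm) = 31/46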